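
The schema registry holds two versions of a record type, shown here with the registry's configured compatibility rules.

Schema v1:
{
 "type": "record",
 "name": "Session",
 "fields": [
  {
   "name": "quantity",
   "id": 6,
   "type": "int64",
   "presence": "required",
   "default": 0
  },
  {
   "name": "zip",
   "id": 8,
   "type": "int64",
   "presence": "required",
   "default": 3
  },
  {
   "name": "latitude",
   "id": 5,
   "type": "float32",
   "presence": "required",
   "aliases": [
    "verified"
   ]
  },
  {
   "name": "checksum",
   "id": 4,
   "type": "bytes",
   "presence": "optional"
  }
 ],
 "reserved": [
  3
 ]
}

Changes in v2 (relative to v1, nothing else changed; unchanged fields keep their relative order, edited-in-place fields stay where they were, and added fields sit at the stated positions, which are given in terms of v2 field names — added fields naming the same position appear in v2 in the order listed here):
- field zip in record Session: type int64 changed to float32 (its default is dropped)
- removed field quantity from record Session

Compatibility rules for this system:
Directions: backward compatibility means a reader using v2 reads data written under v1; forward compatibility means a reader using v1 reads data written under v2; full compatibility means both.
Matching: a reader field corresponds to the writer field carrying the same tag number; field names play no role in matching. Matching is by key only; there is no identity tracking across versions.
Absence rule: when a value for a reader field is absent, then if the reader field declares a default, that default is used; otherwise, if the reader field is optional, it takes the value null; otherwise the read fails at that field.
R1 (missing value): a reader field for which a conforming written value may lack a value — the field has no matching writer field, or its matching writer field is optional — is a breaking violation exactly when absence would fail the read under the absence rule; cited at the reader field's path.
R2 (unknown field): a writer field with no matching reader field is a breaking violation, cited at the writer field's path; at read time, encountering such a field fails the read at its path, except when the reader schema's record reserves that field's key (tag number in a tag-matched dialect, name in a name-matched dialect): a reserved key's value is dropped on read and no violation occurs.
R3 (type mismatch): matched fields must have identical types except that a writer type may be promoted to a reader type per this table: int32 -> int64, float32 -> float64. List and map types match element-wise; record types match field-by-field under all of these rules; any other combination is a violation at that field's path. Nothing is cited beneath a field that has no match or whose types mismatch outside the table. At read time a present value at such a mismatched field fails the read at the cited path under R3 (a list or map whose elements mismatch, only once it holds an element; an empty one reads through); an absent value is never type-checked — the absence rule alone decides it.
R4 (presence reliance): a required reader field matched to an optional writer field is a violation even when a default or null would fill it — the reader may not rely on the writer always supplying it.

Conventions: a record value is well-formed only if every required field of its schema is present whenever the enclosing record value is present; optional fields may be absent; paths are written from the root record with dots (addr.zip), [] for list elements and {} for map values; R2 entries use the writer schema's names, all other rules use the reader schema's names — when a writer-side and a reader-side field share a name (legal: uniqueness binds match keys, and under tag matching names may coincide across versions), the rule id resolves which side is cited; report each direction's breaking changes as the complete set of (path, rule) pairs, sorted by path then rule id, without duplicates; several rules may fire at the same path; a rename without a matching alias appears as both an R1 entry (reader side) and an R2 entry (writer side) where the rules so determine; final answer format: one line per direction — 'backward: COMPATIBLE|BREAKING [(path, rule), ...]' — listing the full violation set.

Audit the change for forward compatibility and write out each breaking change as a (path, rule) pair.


arrows below run writer -> reader for Session
forward analysis of Session with v1 as reader and v2 as writer:
  quantity: no writer-side match
  zip <- zip (float32 -> int64, writer required)
  latitude <- latitude (float32 -> float32, writer required)
  checksum <- checksum (bytes -> bytes, writer optional)
  R3 fires at zip
  => forward verdict for Session: BREAKING, 1 violation(s)
the other Session changes do not affect what is asked:
  removed field quantity from record Session -> matters only for Session's backward compatibility — outside the asked direction

forward: BREAKING [(zip, R3)]


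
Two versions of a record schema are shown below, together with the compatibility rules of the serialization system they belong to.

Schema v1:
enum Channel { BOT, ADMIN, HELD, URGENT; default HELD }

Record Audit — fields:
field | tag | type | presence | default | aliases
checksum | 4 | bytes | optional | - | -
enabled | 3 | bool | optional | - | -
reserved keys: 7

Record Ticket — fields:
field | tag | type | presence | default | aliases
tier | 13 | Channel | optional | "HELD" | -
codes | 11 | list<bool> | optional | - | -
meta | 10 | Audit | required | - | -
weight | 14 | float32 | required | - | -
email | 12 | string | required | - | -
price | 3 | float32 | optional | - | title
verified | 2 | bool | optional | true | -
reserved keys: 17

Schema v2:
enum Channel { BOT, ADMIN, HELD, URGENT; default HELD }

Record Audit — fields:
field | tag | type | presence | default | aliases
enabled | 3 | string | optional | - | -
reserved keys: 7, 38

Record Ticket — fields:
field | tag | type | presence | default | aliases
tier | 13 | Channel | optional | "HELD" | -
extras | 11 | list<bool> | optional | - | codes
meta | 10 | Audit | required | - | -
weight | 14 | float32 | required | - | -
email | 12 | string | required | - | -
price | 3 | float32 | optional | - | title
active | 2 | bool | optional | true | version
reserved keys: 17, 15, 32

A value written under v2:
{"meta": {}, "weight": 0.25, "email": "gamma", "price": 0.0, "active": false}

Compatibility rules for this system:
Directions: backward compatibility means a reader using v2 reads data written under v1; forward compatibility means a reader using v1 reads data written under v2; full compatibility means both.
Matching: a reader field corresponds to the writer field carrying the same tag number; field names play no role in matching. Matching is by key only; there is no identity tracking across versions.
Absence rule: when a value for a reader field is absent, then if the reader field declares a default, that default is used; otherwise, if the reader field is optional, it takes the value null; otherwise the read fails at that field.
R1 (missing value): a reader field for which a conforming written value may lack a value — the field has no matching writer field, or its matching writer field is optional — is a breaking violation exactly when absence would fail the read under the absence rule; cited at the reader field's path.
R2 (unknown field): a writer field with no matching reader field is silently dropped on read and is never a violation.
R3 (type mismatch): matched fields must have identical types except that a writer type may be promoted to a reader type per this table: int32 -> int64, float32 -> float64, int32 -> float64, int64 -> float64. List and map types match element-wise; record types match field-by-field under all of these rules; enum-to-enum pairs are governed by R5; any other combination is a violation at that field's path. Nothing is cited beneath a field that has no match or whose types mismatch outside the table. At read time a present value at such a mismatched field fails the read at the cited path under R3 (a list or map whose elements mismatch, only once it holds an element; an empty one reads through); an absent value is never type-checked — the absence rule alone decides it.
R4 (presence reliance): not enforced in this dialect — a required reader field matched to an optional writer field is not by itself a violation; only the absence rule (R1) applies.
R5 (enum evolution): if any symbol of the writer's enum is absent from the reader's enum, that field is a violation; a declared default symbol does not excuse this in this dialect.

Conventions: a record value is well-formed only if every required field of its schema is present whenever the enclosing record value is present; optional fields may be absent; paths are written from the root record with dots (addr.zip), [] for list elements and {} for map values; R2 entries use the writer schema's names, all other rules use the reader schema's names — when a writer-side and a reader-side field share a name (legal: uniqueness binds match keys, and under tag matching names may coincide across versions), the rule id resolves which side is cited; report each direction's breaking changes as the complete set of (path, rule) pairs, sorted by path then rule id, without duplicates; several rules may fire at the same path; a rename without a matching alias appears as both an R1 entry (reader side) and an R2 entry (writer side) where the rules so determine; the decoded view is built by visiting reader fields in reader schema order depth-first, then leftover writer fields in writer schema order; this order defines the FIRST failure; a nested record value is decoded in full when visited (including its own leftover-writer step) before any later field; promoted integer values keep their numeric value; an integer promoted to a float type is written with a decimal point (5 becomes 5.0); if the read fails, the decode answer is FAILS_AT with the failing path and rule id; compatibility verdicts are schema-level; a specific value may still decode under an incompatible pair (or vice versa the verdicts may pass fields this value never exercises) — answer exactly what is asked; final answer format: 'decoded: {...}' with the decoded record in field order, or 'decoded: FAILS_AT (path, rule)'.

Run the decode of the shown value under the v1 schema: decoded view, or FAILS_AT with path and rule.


in Ticket below, arrows point writer -> reader
migrating the Ticket value to v1:
  tier := "HELD" (no value, default fills)
  codes := null (not supplied -> null)
  meta.checksum := null (not supplied -> null)
  meta.enabled := null (not supplied -> null)
  weight := 0.25
  email := "gamma"
  price := 0.0
  verified := false (from writer active)
  => decoded: {"tier": "HELD", "codes": null, "meta": {"checksum": null, "enabled": null}, "weight": 0.25, "email": "gamma", "price": 0.0, "verified": false}
ruling out the remaining Ticket differences:
  field enabled in record Audit: type bool changed to string -> schema-level compatibility only; this Ticket value's decode is unchanged
  renamed field codes to extras in record Ticket (alias codes declared on the renamed field) -> no rule fires on it and the decoded Ticket view is identical with or without it
  removed field checksum from record Audit -> no rule fires on it and the decoded Ticket view is identical with or without it
  renamed field verified to active in record Ticket -> no rule fires on it and the decoded Ticket view is identical with or without it

decoded: {"tier": "HELD", "codes": null, "meta": {"checksum": null, "enabled": null}, "weight": 0.25, "email": "gamma", "price": 0.0, "verified": false}


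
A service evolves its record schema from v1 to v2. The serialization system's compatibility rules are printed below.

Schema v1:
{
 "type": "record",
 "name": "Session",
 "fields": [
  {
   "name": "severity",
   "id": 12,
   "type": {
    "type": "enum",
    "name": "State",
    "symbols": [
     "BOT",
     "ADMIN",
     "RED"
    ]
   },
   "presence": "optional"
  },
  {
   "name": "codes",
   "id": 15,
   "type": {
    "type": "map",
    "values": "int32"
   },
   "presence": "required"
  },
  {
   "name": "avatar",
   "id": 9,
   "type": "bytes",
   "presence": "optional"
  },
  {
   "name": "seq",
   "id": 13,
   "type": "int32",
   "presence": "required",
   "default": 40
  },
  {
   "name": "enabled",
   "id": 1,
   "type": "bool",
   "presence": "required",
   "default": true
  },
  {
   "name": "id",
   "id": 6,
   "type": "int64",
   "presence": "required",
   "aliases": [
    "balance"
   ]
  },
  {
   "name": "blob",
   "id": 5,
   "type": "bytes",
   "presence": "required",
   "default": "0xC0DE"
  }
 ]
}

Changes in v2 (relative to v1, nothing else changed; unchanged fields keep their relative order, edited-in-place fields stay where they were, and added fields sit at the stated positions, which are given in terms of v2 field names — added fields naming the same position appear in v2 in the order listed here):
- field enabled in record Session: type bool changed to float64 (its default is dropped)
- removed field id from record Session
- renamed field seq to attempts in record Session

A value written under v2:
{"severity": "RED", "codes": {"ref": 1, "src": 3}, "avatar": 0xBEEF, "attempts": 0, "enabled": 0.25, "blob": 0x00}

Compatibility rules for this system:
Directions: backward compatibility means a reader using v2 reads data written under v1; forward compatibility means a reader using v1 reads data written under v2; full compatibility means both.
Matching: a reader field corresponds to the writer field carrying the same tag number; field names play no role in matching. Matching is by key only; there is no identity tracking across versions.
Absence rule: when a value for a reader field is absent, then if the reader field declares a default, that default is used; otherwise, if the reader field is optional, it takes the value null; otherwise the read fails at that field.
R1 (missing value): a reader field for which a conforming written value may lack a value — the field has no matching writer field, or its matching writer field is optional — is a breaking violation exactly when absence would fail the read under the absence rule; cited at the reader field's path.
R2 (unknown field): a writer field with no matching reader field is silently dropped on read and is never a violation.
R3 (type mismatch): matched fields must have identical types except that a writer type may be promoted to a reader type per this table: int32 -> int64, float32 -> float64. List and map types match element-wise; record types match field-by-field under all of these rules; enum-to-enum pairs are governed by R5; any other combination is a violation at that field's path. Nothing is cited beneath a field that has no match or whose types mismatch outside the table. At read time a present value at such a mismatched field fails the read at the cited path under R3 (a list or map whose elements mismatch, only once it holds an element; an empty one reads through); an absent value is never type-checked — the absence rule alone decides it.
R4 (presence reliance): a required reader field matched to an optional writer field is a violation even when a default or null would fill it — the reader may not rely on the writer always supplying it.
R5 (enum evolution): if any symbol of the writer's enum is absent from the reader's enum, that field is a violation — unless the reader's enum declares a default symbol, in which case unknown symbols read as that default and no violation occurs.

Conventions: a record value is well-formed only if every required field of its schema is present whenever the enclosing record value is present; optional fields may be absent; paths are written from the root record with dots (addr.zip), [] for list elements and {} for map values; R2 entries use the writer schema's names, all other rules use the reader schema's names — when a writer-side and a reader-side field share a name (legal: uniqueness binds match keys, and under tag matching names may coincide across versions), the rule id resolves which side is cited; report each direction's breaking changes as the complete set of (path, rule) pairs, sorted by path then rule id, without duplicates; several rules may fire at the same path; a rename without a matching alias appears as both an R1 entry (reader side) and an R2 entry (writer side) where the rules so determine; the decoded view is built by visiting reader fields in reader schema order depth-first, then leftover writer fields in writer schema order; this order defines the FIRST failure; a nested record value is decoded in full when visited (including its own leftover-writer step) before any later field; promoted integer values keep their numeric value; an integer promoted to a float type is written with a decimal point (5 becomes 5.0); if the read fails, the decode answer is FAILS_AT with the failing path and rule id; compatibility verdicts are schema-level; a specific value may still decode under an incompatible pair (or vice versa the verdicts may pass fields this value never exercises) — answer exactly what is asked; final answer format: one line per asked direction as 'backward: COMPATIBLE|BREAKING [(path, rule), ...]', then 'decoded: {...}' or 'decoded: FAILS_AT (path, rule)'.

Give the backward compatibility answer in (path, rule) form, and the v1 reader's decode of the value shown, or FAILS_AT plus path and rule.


arrows below run writer -> reader for Session
checking backward for Session: reader v2 against writer v1:
  severity <- severity (State -> State, writer optional)
  codes <- codes (map<string, int32> -> map<string, int32>, writer required)
  avatar <- avatar (bytes -> bytes, writer optional)
  attempts <- seq (int32 -> int32, writer required)
  enabled <- enabled (bool -> float64, writer required)
  blob <- blob (bytes -> bytes, writer required)
  id (writer side), unknown to reader
  breaking: (enabled, R3)
  => 1 violation(s): backward is BREAKING for Session
decode walk for Session under reader schema v1:
  severity := "RED"
  codes := {"ref": 1, "src": 3}
  avatar := 0xBEEF
  seq := 0 (from writer attempts)
  read fails at enabled under R3
  => FAILS_AT (enabled, R3)
the rest of the Session diff is inert for this question:
  removed field id from record Session -> fires only in the forward direction of Session, which is not asked here
  renamed field seq to attempts in record Session -> fires no rule on Session, leaving the asked answer as it is

backward: BREAKING [(enabled, R3)]; decoded: FAILS_AT (enabled, R3)


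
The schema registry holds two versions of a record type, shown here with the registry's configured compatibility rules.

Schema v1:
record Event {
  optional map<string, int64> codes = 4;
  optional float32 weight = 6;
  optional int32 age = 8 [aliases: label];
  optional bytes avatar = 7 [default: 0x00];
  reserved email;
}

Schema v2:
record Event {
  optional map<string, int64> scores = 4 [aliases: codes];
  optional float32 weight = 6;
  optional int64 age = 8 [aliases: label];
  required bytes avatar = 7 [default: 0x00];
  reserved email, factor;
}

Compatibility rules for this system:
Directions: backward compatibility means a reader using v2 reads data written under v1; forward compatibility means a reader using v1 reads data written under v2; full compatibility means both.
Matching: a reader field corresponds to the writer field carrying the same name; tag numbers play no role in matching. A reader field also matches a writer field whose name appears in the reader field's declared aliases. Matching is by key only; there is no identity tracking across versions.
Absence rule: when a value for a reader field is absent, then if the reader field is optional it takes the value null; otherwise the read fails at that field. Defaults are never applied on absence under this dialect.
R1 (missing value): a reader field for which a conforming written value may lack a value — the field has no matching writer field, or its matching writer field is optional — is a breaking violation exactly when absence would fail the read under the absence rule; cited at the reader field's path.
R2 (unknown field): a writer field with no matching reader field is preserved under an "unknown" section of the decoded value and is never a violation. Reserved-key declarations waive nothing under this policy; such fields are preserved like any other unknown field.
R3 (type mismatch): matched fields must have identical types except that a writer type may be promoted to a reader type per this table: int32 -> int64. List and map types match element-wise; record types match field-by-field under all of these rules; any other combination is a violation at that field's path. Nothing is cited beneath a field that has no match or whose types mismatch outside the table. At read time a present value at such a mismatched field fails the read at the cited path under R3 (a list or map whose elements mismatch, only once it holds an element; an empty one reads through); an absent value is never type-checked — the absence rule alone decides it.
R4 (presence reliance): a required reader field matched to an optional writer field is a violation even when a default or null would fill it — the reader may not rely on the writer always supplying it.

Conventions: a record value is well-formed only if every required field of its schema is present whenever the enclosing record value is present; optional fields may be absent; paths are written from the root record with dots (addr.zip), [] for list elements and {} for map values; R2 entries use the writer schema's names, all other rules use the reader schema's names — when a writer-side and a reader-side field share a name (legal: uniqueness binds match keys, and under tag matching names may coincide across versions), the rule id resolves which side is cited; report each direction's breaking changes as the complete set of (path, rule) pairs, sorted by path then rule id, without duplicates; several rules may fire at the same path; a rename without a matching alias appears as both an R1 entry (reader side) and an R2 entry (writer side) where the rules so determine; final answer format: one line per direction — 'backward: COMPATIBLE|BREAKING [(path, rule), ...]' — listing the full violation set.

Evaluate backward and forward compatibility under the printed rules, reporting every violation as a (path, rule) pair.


arrows below run writer -> reader for Event
checking backward for Event: reader v2 against writer v1:
  writer optional, map<string, int64> -> map<string, int64>: reader scores maps from writer codes
  writer optional, float32 -> float32: reader weight maps from writer weight
  writer optional, int32 -> int64: reader age maps from writer age
  writer optional, bytes -> bytes: reader avatar maps from writer avatar
  rule R1 violated at avatar
  rule R4 violated at avatar
  backward on Event therefore BREAKING (2)
checking forward for Event: reader v1 against writer v2:
  codes: no writer-side match
  writer optional, float32 -> float32: reader weight maps from writer weight
  writer optional, int64 -> int32: reader age maps from writer age
  writer required, bytes -> bytes: reader avatar maps from writer avatar
  writer scores: unknown to reader
  rule R3 violated at age
  forward on Event therefore BREAKING (1)

backward: BREAKING [(avatar, R1), (avatar, R4)]; forward: BREAKING [(age, R3)]


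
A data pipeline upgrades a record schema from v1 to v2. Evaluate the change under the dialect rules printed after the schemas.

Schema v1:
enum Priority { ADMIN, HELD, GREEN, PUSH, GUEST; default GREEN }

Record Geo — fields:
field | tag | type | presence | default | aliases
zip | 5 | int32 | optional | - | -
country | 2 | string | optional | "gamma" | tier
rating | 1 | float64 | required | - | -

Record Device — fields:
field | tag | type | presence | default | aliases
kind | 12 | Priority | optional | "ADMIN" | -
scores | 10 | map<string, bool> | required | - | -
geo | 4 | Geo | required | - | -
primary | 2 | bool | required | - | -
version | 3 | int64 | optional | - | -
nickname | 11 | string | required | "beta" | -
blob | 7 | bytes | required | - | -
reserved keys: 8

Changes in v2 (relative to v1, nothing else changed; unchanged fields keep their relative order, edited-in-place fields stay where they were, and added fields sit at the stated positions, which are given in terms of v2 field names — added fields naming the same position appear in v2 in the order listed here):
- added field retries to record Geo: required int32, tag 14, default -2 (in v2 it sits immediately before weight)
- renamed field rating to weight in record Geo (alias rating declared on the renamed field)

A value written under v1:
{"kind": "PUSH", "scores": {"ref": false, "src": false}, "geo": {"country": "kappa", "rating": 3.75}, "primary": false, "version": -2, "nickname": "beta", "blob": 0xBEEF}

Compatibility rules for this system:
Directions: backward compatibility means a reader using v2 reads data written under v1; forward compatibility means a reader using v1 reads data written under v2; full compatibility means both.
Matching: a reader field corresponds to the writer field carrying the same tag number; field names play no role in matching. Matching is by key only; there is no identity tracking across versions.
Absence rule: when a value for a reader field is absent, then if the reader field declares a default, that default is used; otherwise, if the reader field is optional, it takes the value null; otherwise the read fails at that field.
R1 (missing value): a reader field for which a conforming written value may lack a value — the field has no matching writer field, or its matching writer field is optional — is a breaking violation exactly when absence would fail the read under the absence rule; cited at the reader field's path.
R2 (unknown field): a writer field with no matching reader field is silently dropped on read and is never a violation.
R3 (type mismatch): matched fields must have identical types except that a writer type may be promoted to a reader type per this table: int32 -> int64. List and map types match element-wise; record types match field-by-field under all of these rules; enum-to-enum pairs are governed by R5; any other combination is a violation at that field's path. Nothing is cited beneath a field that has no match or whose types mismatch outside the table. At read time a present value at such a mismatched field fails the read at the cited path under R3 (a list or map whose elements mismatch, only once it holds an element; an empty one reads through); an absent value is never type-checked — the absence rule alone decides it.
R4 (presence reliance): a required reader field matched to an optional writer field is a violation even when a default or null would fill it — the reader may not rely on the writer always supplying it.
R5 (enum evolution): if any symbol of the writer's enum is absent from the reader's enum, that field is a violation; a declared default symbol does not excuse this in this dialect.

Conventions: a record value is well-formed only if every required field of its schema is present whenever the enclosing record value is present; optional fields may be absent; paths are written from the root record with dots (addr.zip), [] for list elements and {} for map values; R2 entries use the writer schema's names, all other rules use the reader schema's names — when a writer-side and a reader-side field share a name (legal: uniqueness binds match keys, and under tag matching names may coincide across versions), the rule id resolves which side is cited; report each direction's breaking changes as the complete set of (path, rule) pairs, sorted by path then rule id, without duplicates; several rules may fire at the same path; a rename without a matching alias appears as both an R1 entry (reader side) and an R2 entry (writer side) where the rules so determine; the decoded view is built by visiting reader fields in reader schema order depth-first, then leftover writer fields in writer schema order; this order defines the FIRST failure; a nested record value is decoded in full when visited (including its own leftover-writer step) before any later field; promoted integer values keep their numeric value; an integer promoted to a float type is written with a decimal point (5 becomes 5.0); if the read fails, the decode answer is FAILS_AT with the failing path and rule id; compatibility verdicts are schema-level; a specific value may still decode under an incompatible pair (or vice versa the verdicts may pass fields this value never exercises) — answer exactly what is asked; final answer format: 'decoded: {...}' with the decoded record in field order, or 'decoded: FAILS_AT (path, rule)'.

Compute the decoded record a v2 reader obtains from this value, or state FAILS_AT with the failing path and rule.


decoded: {"kind": "PUSH", "scores": {"ref": false, "src": false}, "geo": {"zip": null, "country": "kappa", "retries": -2, "weight": 3.75}, "primary": false, "version": -2, "nickname": "beta", "blob": 0xBEEF}

in Device below, arrows point writer -> reader
decode (reader v2):
  kind := "PUSH"
  scores := {"ref": false, "src": false}
  geo.zip := null (not supplied -> null)
  geo.country := "kappa"
  geo.retries := -2 (no value, default fills)
  geo.weight := 3.75 (from writer rating)
  primary := false
  version := -2
  nickname := "beta"
  blob := 0xBEEF
  => decoded: {"kind": "PUSH", "scores": {"ref": false, "src": false}, "geo": {"zip": null, "country": "kappa", "retries": -2, "weight": 3.75}, "primary": false, "version": -2, "nickname": "beta", "blob": 0xBEEF}


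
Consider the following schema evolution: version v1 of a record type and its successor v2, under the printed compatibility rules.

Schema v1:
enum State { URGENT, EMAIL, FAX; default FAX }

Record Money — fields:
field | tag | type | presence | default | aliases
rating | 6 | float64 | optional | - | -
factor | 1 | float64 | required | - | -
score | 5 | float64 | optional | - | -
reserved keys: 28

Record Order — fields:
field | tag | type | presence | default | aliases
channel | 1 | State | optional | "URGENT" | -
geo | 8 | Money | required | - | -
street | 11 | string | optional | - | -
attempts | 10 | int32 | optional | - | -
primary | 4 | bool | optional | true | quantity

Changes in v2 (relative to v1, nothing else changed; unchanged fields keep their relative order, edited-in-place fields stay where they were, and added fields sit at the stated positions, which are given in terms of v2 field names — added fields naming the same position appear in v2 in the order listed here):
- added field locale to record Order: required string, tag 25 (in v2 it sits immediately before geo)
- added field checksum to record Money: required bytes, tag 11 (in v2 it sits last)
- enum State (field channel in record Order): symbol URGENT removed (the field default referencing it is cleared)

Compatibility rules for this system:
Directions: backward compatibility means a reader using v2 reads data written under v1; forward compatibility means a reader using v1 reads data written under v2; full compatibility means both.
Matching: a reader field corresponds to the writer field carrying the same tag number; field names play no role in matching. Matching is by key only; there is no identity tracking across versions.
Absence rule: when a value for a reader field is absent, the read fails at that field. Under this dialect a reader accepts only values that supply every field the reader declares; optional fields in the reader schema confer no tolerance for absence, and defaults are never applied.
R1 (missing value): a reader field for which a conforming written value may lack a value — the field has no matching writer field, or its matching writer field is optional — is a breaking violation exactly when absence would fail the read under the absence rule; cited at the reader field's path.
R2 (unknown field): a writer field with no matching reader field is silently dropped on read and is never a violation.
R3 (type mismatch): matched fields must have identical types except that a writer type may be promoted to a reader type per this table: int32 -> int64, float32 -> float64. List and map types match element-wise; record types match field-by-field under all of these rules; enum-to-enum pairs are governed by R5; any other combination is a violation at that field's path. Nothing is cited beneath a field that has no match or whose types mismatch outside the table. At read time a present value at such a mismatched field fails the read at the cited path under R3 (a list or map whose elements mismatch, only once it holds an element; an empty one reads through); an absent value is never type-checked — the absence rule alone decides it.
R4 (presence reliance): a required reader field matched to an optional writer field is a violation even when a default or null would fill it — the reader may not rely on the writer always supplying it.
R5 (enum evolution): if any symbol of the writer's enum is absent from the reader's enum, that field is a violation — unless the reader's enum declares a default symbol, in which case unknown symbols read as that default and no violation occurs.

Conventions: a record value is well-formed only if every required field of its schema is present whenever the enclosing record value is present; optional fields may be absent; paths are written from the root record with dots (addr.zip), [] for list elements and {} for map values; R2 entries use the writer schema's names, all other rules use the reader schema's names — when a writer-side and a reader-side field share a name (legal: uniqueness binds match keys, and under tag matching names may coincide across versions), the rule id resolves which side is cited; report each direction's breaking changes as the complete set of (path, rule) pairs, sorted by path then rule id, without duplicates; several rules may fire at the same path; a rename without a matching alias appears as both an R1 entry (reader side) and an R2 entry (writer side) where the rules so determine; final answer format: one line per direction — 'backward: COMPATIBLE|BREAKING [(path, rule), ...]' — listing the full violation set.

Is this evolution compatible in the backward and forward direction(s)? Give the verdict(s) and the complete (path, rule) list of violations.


backward: BREAKING [(attempts, R1), (channel, R1), (geo.checksum, R1), (geo.rating, R1), (geo.score, R1), (locale, R1), (primary, R1), (street, R1)]; forward: BREAKING [(attempts, R1), (channel, R1), (geo.rating, R1), (geo.score, R1), (primary, R1), (street, R1)]

each type pair in Order: writer, then reader
backward on Order — v2 reading data written by v1:
  channel: State -> State, writer optional; from channel
  locale: no writer-side match
  geo: Money -> Money, writer required; from geo
  street: string -> string, writer optional; from street
  attempts: int32 -> int32, writer optional; from attempts
  primary: bool -> bool, writer optional; from primary
  geo.rating: float64 -> float64, writer optional; from geo.rating
  geo.factor: float64 -> float64, writer required; from geo.factor
  geo.score: float64 -> float64, writer optional; from geo.score
  geo.checksum: no writer-side match
  R1 fires at attempts
  R1 fires at channel
  R1 fires at geo.checksum
  R1 fires at geo.rating
  R1 fires at geo.score
  R1 fires at locale
  R1 fires at primary
  R1 fires at street
  => backward verdict for Order: BREAKING, 8 violation(s)
forward on Order — v1 reading data written by v2:
  channel: State -> State, writer optional; from channel
  geo: Money -> Money, writer required; from geo
  street: string -> string, writer optional; from street
  attempts: int32 -> int32, writer optional; from attempts
  primary: bool -> bool, writer optional; from primary
  leftover writer field: locale
  geo.rating: float64 -> float64, writer optional; from geo.rating
  geo.factor: float64 -> float64, writer required; from geo.factor
  geo.score: float64 -> float64, writer optional; from geo.score
  leftover writer field: geo.checksum
  R1 fires at attempts
  R1 fires at channel
  R1 fires at geo.rating
  R1 fires at geo.score
  R1 fires at primary
  R1 fires at street
  => forward verdict for Order: BREAKING, 6 violation(s)


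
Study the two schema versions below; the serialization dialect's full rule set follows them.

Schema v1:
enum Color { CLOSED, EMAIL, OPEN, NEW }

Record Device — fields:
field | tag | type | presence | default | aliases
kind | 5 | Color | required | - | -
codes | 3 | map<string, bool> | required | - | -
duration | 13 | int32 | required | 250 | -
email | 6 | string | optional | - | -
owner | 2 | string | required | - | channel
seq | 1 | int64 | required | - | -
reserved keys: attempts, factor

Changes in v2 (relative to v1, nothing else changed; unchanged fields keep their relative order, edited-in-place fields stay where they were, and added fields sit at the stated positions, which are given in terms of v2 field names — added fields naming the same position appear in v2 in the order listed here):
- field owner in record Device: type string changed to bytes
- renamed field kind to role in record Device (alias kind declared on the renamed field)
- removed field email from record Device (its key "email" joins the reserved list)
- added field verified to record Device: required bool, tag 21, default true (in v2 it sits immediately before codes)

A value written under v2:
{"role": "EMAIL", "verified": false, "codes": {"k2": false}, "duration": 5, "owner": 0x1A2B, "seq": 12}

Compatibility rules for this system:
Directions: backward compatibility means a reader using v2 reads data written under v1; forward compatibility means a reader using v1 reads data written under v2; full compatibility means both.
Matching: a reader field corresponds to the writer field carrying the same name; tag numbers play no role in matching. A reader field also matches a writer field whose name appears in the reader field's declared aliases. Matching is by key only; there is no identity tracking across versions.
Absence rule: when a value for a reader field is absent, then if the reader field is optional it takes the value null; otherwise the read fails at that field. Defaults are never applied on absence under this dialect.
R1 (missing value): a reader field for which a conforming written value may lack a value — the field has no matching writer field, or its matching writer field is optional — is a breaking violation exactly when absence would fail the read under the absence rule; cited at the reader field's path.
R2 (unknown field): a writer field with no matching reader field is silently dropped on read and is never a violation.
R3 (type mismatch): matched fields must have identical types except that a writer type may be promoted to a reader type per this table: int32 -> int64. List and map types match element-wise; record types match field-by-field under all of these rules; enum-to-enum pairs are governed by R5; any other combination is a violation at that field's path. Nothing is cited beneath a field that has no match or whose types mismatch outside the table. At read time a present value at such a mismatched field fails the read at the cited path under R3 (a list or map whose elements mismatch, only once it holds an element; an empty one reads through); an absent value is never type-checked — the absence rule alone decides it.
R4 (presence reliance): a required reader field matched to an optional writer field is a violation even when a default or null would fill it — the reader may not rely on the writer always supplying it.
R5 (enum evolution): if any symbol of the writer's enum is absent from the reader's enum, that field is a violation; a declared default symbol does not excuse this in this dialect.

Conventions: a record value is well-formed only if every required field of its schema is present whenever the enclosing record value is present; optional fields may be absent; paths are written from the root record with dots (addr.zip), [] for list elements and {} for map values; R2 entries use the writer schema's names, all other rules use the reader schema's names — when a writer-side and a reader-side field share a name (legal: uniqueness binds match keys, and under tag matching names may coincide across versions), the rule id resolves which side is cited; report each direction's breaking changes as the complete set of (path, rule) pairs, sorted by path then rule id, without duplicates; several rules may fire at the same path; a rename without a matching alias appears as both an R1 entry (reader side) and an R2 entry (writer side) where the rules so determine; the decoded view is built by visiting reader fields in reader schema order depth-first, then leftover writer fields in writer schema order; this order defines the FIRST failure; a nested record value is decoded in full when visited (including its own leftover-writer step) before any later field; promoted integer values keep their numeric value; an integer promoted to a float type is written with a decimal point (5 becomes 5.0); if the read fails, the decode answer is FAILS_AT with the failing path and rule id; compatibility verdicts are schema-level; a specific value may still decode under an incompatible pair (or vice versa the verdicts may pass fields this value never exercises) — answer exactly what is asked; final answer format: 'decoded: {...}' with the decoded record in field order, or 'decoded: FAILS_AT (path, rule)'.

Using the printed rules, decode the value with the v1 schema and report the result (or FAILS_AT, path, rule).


decoded: FAILS_AT (kind, R1)

in Device below, arrows point writer -> reader
decoding the Device value with the v1 reader:
  read fails at kind under R1 (no fill)
  => FAILS_AT (kind, R1)
ruling out the remaining Device differences:
  field owner in record Device: type string changed to bytes -> matters for Device compatibility verdicts, not for this value's decode
  removed field email from record Device (its key "email" joins the reserved list) -> triggers nothing under the printed rules; the Device answer is the same either way
  added field verified to record Device: required bool, tag 21, default true (in v2 it sits immediately before codes) -> matters for Device compatibility verdicts, not for this value's decode
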